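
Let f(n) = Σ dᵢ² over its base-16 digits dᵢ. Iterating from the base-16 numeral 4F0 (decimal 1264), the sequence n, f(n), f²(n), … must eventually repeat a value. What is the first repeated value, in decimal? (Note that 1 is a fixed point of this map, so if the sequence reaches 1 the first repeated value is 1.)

169

1264 = (4,15,0)_16 → 4² + 15² + 0² = 241
241 = (15,1)_16 → 15² + 1² = 226
226 = (14,2)_16 → 14² + 2² = 200
200 = (12,8)_16 → 12² + 8² = 208
208 = (13,0)_16 → 13² + 0² = 169
169 = (10,9)_16 → 10² + 9² = 181
181 = (11,5)_16 → 11² + 5² = 146
146 = (9,2)_16 → 9² + 2² = 85
85 = (5,5)_16 → 5² + 5² = 50
50 = (3,2)_16 → 3² + 2² = 13
13 = (13)_16 → 13² = 169  — 169 already appeared earlier.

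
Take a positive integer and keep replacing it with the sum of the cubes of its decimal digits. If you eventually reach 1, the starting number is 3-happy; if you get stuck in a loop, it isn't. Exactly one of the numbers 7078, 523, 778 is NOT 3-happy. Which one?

523

7078: 7078 → 1198 → 1243 → 100 → 1  — reaches 1 (3-happy)
523: 523 → 160 → 217 → 352 → 160  — repeats 160 (not 3-happy)
778: 778 → 1198 → 1243 → 100 → 1  — reaches 1 (3-happy)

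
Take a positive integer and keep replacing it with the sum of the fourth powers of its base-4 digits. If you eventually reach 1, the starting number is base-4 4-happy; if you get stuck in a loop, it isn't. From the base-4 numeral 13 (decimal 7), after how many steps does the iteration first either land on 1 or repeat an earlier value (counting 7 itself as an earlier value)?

7 = (1,3)_4 → 82
82 = (1,1,0,2)_4 → 18
18 = (1,0,2)_4 → 17
17 = (1,0,1)_4 → 2
2 = (2)_4 → 16
16 = (1,0,0)_4 → 1  — reached 1.
That took 6 steps.

6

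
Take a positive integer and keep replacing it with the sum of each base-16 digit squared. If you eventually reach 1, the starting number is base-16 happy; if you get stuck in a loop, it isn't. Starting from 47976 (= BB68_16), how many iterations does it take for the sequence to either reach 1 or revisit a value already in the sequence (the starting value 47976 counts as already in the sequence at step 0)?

12

47976 = (11,11,6,8)_16 → 342
342 = (1,5,6)_16 → 62
62 = (3,14)_16 → 205
205 = (12,13)_16 → 313
313 = (1,3,9)_16 → 91
91 = (5,11)_16 → 146
146 = (9,2)_16 → 85
85 = (5,5)_16 → 50
50 = (3,2)_16 → 13
13 = (13)_16 → 169
169 = (10,9)_16 → 181
181 = (11,5)_16 → 146  — 146 repeats.
That took 12 steps.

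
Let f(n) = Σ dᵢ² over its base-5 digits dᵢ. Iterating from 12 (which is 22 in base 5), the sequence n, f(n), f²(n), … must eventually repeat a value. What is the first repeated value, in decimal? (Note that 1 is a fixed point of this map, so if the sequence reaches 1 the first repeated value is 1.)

12 = (2,2)_5 → 2² + 2² = 8
8 = (1,3)_5 → 1² + 3² = 10
10 = (2,0)_5 → 2² + 0² = 4
4 = (4)_5 → 4² = 16
16 = (3,1)_5 → 3² + 1² = 10  — 10 already appeared earlier.

10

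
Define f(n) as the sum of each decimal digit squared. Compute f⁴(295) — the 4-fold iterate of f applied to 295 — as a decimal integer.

16

295 → 2² + 9² + 5² = 110
110 → 1² + 1² + 0² = 2
2 → 2² = 4
4 → 4² = 16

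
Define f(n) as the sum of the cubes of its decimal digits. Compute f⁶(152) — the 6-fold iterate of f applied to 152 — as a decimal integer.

152 → 1³ + 5³ + 2³ = 134
134 → 1³ + 3³ + 4³ = 92
92 → 9³ + 2³ = 737
737 → 7³ + 3³ + 7³ = 713
713 → 7³ + 1³ + 3³ = 371
371 → 3³ + 7³ + 1³ = 371

371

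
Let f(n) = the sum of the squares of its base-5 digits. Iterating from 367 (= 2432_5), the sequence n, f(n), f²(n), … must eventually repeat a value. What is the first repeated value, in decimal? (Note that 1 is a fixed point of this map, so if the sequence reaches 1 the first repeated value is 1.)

1

367 = (2,4,3,2)_5 → 2² + 4² + 3² + 2² = 33
33 = (1,1,3)_5 → 1² + 1² + 3² = 11
11 = (2,1)_5 → 2² + 1² = 5
5 = (1,0)_5 → 1² + 0² = 1  — reached the fixed point 1.
1 → 1, so 1 is the first repeated value.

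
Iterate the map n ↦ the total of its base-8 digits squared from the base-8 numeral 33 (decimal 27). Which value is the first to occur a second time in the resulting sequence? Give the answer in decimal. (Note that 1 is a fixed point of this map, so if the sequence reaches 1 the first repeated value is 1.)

1

27 = (3,3)_8 → 3² + 3² = 18
18 = (2,2)_8 → 2² + 2² = 8
8 = (1,0)_8 → 1² + 0² = 1  — reached the fixed point 1.
1 → 1, so 1 is the first repeated value.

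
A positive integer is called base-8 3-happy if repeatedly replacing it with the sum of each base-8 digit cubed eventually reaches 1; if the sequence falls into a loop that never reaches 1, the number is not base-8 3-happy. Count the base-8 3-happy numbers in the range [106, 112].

1

106: 106 → 134 → 224 → 91 → 55 → 559 → 469 → 476 → 434 → 440 → 559  (repeats 559)
107: 107 → 153 → 36 → 128 → 8 → 1  (reaches 1)
108: 108 → 190 → 567 → 560 → 217 → 55 → 559 → 469 → 476 → 434 → 440 → 559  (repeats 559)
109: 109 → 251 → 397 → 342 → 349 → 277 → 197 → 152 → 35 → 91 → 55 → 559 → 469 → 476 → 434 → 440 → 559  (repeats 559)
110: 110 → 342 → 349 → 277 → 197 → 152 → 35 → 91 → 55 → 559 → 469 → 476 → 434 → 440 → 559  (repeats 559)
111: 111 → 469 → 476 → 434 → 440 → 559 → 469  (repeats 469)
112: 112 → 217 → 55 → 559 → 469 → 476 → 434 → 440 → 559  (repeats 559)
base-8 3-happy: 107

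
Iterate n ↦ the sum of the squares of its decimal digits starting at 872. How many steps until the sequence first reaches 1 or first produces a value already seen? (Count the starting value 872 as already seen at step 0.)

13

872 → 8² + 7² + 2² = 117
117 → 1² + 1² + 7² = 51
51 → 5² + 1² = 26
26 → 2² + 6² = 40
40 → 4² + 0² = 16
16 → 1² + 6² = 37
37 → 3² + 7² = 58
58 → 5² + 8² = 89
89 → 8² + 9² = 145
145 → 1² + 4² + 5² = 42
42 → 4² + 2² = 20
20 → 2² + 0² = 4
4 → 4² = 16  — 16 repeats.
That took 13 steps.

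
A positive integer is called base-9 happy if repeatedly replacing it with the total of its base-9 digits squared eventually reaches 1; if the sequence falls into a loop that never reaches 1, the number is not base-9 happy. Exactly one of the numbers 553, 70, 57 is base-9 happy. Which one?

553: 553 → 101 → 9 → 1  — reaches 1 (base-9 happy)
70: 70 → 98 → 66 → 58 → 52 → 74 → 68 → 74  — repeats 74 (not base-9 happy)
57: 57 → 45 → 25 → 53 → 89 → 65 → 53  — repeats 53 (not base-9 happy)

553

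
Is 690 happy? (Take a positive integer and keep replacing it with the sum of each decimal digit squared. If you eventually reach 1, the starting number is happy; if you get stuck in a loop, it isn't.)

not happy

690 → 6² + 9² + 0² = 117
117 → 1² + 1² + 7² = 51
51 → 5² + 1² = 26
26 → 2² + 6² = 40
40 → 4² + 0² = 16
16 → 1² + 6² = 37
37 → 3² + 7² = 58
58 → 5² + 8² = 89
89 → 8² + 9² = 145
145 → 1² + 4² + 5² = 42
42 → 4² + 2² = 20
20 → 2² + 0² = 4
4 → 4² = 16  — 16 already seen; the sequence cycles without reaching 1.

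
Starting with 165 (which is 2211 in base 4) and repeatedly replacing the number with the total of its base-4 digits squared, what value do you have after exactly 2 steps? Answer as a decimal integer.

165 = (2,2,1,1)_4 → 10
10 = (2,2)_4 → 8

8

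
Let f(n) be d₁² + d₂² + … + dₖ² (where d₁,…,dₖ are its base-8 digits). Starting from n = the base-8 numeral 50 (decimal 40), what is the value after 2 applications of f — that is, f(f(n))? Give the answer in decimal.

40 = (5,0)_8 → 5² + 0² = 25 + 0 = 25
25 = (3,1)_8 → 3² + 1² = 9 + 1 = 10

10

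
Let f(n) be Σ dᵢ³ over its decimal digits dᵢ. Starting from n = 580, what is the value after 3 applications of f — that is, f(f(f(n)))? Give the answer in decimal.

580 → 5³ + 8³ + 0³ = 637
637 → 6³ + 3³ + 7³ = 586
586 → 5³ + 8³ + 6³ = 853

853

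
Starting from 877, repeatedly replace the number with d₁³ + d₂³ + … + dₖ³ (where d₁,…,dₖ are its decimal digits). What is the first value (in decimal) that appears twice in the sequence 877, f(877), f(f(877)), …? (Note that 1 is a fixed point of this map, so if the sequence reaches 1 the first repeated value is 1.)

877 → 8³ + 7³ + 7³ = 1198
1198 → 1³ + 1³ + 9³ + 8³ = 1243
1243 → 1³ + 2³ + 4³ + 3³ = 100
100 → 1³ + 0³ + 0³ = 1  — reached the fixed point 1.
1 → 1, so 1 is the first repeated value.

1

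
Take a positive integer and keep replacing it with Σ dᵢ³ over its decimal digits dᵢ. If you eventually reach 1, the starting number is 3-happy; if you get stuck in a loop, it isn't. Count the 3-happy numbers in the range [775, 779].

775: 775 → 811 → 514 → 190 → 730 → 370 → 370  — not 3-happy
776: 776 → 902 → 737 → 713 → 371 → 371  — not 3-happy
777: 777 → 1029 → 738 → 882 → 1032 → 36 → 243 → 99 → 1458 → 702 → 351 → 153 → 153  — not 3-happy
778: 778 → 1198 → 1243 → 100 → 1  — 3-happy
779: 779 → 1415 → 191 → 731 → 371 → 371  — not 3-happy
3-happy: 778

1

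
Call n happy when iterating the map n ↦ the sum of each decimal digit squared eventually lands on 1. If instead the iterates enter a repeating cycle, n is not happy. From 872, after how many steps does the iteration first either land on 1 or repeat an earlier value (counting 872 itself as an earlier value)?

13

872 → 8² + 7² + 2² = 64 + 49 + 4 = 117
117 → 1² + 1² + 7² = 1 + 1 + 49 = 51
51 → 5² + 1² = 25 + 1 = 26
26 → 2² + 6² = 4 + 36 = 40
40 → 4² + 0² = 16 + 0 = 16
16 → 1² + 6² = 1 + 36 = 37
37 → 3² + 7² = 9 + 49 = 58
58 → 5² + 8² = 25 + 64 = 89
89 → 8² + 9² = 64 + 81 = 145
145 → 1² + 4² + 5² = 1 + 16 + 25 = 42
42 → 4² + 2² = 16 + 4 = 20
20 → 2² + 0² = 4 + 0 = 4
4 → 4² = 16  — 16 repeats.
That took 13 steps.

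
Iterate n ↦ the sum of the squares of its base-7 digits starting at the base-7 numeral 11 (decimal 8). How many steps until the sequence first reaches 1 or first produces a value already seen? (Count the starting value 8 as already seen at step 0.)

4

8 = (1,1)_7 → 1² + 1² = 2
2 = (2)_7 → 2² = 4
4 = (4)_7 → 4² = 16
16 = (2,2)_7 → 2² + 2² = 8  — 8 repeats.
That took 4 steps.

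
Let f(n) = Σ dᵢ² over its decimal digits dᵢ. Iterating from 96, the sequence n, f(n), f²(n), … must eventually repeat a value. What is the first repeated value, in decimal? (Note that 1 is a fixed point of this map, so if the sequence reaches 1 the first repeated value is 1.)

16

96 → 9² + 6² = 81 + 36 = 117
117 → 1² + 1² + 7² = 1 + 1 + 49 = 51
51 → 5² + 1² = 25 + 1 = 26
26 → 2² + 6² = 4 + 36 = 40
40 → 4² + 0² = 16 + 0 = 16
16 → 1² + 6² = 1 + 36 = 37
37 → 3² + 7² = 9 + 49 = 58
58 → 5² + 8² = 25 + 64 = 89
89 → 8² + 9² = 64 + 81 = 145
145 → 1² + 4² + 5² = 1 + 16 + 25 = 42
42 → 4² + 2² = 16 + 4 = 20
20 → 2² + 0² = 4 + 0 = 4
4 → 4² = 16  — 16 already appeared earlier.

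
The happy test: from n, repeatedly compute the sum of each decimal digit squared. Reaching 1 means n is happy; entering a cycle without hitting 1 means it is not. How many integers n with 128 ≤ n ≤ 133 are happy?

3

128: 128 → 69 → 117 → 51 → 26 → 40 → 16 → 37 → 58 → 89 → 145 → 42 → 20 → 4 → 16  — not happy
129: 129 → 86 → 100 → 1  — happy
130: 130 → 10 → 1  — happy
131: 131 → 11 → 2 → 4 → 16 → 37 → 58 → 89 → 145 → 42 → 20 → 4  — not happy
132: 132 → 14 → 17 → 50 → 25 → 29 → 85 → 89 → 145 → 42 → 20 → 4 → 16 → 37 → 58 → 89  — not happy
133: 133 → 19 → 82 → 68 → 100 → 1  — happy
happy: 129, 130, 133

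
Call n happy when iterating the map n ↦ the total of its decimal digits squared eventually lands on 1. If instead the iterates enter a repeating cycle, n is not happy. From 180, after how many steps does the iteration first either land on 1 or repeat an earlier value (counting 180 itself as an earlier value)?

180 → 1² + 8² + 0² = 65
65 → 6² + 5² = 61
61 → 6² + 1² = 37
37 → 3² + 7² = 58
58 → 5² + 8² = 89
89 → 8² + 9² = 145
145 → 1² + 4² + 5² = 42
42 → 4² + 2² = 20
20 → 2² + 0² = 4
4 → 4² = 16
16 → 1² + 6² = 37  — 37 repeats.
That took 11 steps.

11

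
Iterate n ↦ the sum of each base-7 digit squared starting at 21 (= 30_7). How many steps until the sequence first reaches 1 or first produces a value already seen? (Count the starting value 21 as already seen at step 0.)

4

21 = (3,0)_7 → 9
9 = (1,2)_7 → 5
5 = (5)_7 → 25
25 = (3,4)_7 → 25  — 25 repeats.
That took 4 steps.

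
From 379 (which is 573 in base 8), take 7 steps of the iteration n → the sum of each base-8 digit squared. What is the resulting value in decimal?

26

379 = (5,7,3)_8 → 5² + 7² + 3² = 25 + 49 + 9 = 83
83 = (1,2,3)_8 → 1² + 2² + 3² = 1 + 4 + 9 = 14
14 = (1,6)_8 → 1² + 6² = 1 + 36 = 37
37 = (4,5)_8 → 4² + 5² = 16 + 25 = 41
41 = (5,1)_8 → 5² + 1² = 25 + 1 = 26
26 = (3,2)_8 → 3² + 2² = 9 + 4 = 13
13 = (1,5)_8 → 1² + 5² = 1 + 25 = 26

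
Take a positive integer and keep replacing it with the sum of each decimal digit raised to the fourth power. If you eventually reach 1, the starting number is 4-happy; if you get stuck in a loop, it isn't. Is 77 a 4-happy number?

not 4-happy

77 → 7⁴ + 7⁴ = 4802
4802 → 4⁴ + 8⁴ + 0⁴ + 2⁴ = 4368
4368 → 4⁴ + 3⁴ + 6⁴ + 8⁴ = 5729
5729 → 5⁴ + 7⁴ + 2⁴ + 9⁴ = 9603
9603 → 9⁴ + 6⁴ + 0⁴ + 3⁴ = 7938
7938 → 7⁴ + 9⁴ + 3⁴ + 8⁴ = 13139
13139 → 1⁴ + 3⁴ + 1⁴ + 3⁴ + 9⁴ = 6725
6725 → 6⁴ + 7⁴ + 2⁴ + 5⁴ = 4338
4338 → 4⁴ + 3⁴ + 3⁴ + 8⁴ = 4514
4514 → 4⁴ + 5⁴ + 1⁴ + 4⁴ = 1138
1138 → 1⁴ + 1⁴ + 3⁴ + 8⁴ = 4179
4179 → 4⁴ + 1⁴ + 7⁴ + 9⁴ = 9219
9219 → 9⁴ + 2⁴ + 1⁴ + 9⁴ = 13139  — 13139 already seen; the sequence cycles without reaching 1.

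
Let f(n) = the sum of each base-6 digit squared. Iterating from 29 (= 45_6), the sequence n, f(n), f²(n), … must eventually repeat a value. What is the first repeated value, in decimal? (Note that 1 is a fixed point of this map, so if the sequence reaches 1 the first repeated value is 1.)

29 = (4,5)_6 → 4² + 5² = 41
41 = (1,0,5)_6 → 1² + 0² + 5² = 26
26 = (4,2)_6 → 4² + 2² = 20
20 = (3,2)_6 → 3² + 2² = 13
13 = (2,1)_6 → 2² + 1² = 5
5 = (5)_6 → 5² = 25
25 = (4,1)_6 → 4² + 1² = 17
17 = (2,5)_6 → 2² + 5² = 29  — 29 already appeared earlier.

29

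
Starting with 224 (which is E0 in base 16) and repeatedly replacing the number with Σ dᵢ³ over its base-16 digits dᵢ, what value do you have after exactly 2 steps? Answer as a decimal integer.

224 = (14,0)_16 → 14³ + 0³ = 2744
2744 = (10,11,8)_16 → 10³ + 11³ + 8³ = 2843

2843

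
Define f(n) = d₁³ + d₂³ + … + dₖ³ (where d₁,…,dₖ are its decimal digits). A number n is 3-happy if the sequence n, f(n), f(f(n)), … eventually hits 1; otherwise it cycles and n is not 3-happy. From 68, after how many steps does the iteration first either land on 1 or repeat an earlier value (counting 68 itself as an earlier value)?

12

68 → 6³ + 8³ = 728
728 → 7³ + 2³ + 8³ = 863
863 → 8³ + 6³ + 3³ = 755
755 → 7³ + 5³ + 5³ = 593
593 → 5³ + 9³ + 3³ = 881
881 → 8³ + 8³ + 1³ = 1025
1025 → 1³ + 0³ + 2³ + 5³ = 134
134 → 1³ + 3³ + 4³ = 92
92 → 9³ + 2³ = 737
737 → 7³ + 3³ + 7³ = 713
713 → 7³ + 1³ + 3³ = 371
371 → 3³ + 7³ + 1³ = 371  — 371 repeats.
That took 12 steps.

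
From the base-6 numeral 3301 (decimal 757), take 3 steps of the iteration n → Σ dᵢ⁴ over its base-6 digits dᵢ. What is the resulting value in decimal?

757 = (3,3,0,1)_6 → 3⁴ + 3⁴ + 0⁴ + 1⁴ = 81 + 81 + 0 + 1 = 163
163 = (4,3,1)_6 → 4⁴ + 3⁴ + 1⁴ = 256 + 81 + 1 = 338
338 = (1,3,2,2)_6 → 1⁴ + 3⁴ + 2⁴ + 2⁴ = 1 + 81 + 16 + 16 = 114

114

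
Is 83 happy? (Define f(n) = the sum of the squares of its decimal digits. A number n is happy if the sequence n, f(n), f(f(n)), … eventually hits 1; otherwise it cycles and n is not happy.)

83 → 73
73 → 58
58 → 89
89 → 145
145 → 42
42 → 20
20 → 4
4 → 16
16 → 37
37 → 58  — 58 already seen; the sequence cycles without reaching 1.

not happy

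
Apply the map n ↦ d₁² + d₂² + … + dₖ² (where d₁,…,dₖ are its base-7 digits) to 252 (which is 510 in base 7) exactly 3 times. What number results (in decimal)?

52

252 = (5,1,0)_7 → 5² + 1² + 0² = 25 + 1 + 0 = 26
26 = (3,5)_7 → 3² + 5² = 9 + 25 = 34
34 = (4,6)_7 → 4² + 6² = 16 + 36 = 52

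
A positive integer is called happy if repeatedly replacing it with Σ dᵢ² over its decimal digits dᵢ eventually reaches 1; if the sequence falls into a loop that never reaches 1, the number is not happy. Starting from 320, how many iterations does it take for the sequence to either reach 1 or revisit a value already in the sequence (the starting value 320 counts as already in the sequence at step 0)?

320 → 3² + 2² + 0² = 9 + 4 + 0 = 13
13 → 1² + 3² = 1 + 9 = 10
10 → 1² + 0² = 1 + 0 = 1  — reached 1.
That took 3 steps.

3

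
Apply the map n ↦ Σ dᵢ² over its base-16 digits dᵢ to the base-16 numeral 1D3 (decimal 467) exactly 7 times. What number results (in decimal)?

467 = (1,13,3)_16 → 1² + 13² + 3² = 179
179 = (11,3)_16 → 11² + 3² = 130
130 = (8,2)_16 → 8² + 2² = 68
68 = (4,4)_16 → 4² + 4² = 32
32 = (2,0)_16 → 2² + 0² = 4
4 = (4)_16 → 4² = 16
16 = (1,0)_16 → 1² + 0² = 1

1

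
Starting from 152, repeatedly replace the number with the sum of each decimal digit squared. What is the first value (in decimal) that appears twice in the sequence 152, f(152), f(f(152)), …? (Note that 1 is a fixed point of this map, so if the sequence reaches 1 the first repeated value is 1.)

37

152 → 1² + 5² + 2² = 30
30 → 3² + 0² = 9
9 → 9² = 81
81 → 8² + 1² = 65
65 → 6² + 5² = 61
61 → 6² + 1² = 37
37 → 3² + 7² = 58
58 → 5² + 8² = 89
89 → 8² + 9² = 145
145 → 1² + 4² + 5² = 42
42 → 4² + 2² = 20
20 → 2² + 0² = 4
4 → 4² = 16
16 → 1² + 6² = 37  — 37 already appeared earlier.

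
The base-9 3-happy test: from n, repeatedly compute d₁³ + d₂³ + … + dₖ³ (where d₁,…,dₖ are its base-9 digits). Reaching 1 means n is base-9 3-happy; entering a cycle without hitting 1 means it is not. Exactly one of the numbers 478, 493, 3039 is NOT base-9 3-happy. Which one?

478

478: 478 → 638 → 1198 → 470 → 476 → 980 → 540 → 432 → 152 → 856 → 128 → 134 → 638  — repeats 638 (not base-9 3-happy)
493: 493 → 559 → 729 → 1  — reaches 1 (base-9 3-happy)
3039: 3039 → 345 → 99 → 9 → 1  — reaches 1 (base-9 3-happy)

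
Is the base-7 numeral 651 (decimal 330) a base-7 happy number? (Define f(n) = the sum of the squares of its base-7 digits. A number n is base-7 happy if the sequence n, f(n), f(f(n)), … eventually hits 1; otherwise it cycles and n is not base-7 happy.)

330 = (6,5,1)_7 → 6² + 5² + 1² = 62
62 = (1,1,6)_7 → 1² + 1² + 6² = 38
38 = (5,3)_7 → 5² + 3² = 34
34 = (4,6)_7 → 4² + 6² = 52
52 = (1,0,3)_7 → 1² + 0² + 3² = 10
10 = (1,3)_7 → 1² + 3² = 10  — 10 already seen; the sequence cycles without reaching 1.

not base-7 happy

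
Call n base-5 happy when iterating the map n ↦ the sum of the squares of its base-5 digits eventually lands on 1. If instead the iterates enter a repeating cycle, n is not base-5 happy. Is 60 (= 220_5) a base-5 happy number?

not base-5 happy

60 = (2,2,0)_5 → 2² + 2² + 0² = 8
8 = (1,3)_5 → 1² + 3² = 10
10 = (2,0)_5 → 2² + 0² = 4
4 = (4)_5 → 4² = 16
16 = (3,1)_5 → 3² + 1² = 10  — 10 already seen; the sequence cycles without reaching 1.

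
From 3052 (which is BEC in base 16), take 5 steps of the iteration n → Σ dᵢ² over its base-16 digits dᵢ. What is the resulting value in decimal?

3052 = (11,14,12)_16 → 11² + 14² + 12² = 121 + 196 + 144 = 461
461 = (1,12,13)_16 → 1² + 12² + 13² = 1 + 144 + 169 = 314
314 = (1,3,10)_16 → 1² + 3² + 10² = 1 + 9 + 100 = 110
110 = (6,14)_16 → 6² + 14² = 36 + 196 = 232
232 = (14,8)_16 → 14² + 8² = 196 + 64 = 260

260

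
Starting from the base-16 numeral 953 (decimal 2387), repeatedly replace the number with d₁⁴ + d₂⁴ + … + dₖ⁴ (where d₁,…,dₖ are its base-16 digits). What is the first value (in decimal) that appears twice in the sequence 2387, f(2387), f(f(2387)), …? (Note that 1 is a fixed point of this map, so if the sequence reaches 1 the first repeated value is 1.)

2387 = (9,5,3)_16 → 9⁴ + 5⁴ + 3⁴ = 6561 + 625 + 81 = 7267
7267 = (1,12,6,3)_16 → 1⁴ + 12⁴ + 6⁴ + 3⁴ = 1 + 20736 + 1296 + 81 = 22114
22114 = (5,6,6,2)_16 → 5⁴ + 6⁴ + 6⁴ + 2⁴ = 625 + 1296 + 1296 + 16 = 3233
3233 = (12,10,1)_16 → 12⁴ + 10⁴ + 1⁴ = 20736 + 10000 + 1 = 30737
30737 = (7,8,1,1)_16 → 7⁴ + 8⁴ + 1⁴ + 1⁴ = 2401 + 4096 + 1 + 1 = 6499
6499 = (1,9,6,3)_16 → 1⁴ + 9⁴ + 6⁴ + 3⁴ = 1 + 6561 + 1296 + 81 = 7939
7939 = (1,15,0,3)_16 → 1⁴ + 15⁴ + 0⁴ + 3⁴ = 1 + 50625 + 0 + 81 = 50707
50707 = (12,6,1,3)_16 → 12⁴ + 6⁴ + 1⁴ + 3⁴ = 20736 + 1296 + 1 + 81 = 22114  — 22114 already appeared earlier.

22114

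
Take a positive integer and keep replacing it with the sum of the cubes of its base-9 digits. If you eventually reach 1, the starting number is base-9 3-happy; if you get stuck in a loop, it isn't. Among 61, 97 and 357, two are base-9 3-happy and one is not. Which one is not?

357

61: 61 → 559 → 729 → 1  — reaches 1 (base-9 3-happy)
97: 97 → 345 → 99 → 9 → 1  — reaches 1 (base-9 3-happy)
357: 357 → 307 → 371 → 197 → 547 → 775 → 127 → 127  — repeats 127 (not base-9 3-happy)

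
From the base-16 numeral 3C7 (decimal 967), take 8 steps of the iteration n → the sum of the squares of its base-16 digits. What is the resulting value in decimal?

181

967 = (3,12,7)_16 → 3² + 12² + 7² = 9 + 144 + 49 = 202
202 = (12,10)_16 → 12² + 10² = 144 + 100 = 244
244 = (15,4)_16 → 15² + 4² = 225 + 16 = 241
241 = (15,1)_16 → 15² + 1² = 225 + 1 = 226
226 = (14,2)_16 → 14² + 2² = 196 + 4 = 200
200 = (12,8)_16 → 12² + 8² = 144 + 64 = 208
208 = (13,0)_16 → 13² + 0² = 169 + 0 = 169
169 = (10,9)_16 → 10² + 9² = 100 + 81 = 181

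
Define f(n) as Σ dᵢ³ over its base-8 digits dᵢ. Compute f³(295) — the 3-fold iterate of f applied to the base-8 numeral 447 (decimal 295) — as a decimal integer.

295 = (4,4,7)_8 → 4³ + 4³ + 7³ = 64 + 64 + 343 = 471
471 = (7,2,7)_8 → 7³ + 2³ + 7³ = 343 + 8 + 343 = 694
694 = (1,2,6,6)_8 → 1³ + 2³ + 6³ + 6³ = 1 + 8 + 216 + 216 = 441

441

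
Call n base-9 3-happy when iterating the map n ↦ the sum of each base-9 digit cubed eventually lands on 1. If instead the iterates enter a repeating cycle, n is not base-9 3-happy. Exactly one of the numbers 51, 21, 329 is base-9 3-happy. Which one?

51: 51 → 341 → 577 → 345 → 99 → 9 → 1  — reaches 1 (base-9 3-happy)
21: 21 → 35 → 539 → 853 → 409 → 189 → 35  — repeats 35 (not base-9 3-happy)
329: 329 → 189 → 35 → 539 → 853 → 409 → 189  — repeats 189 (not base-9 3-happy)

51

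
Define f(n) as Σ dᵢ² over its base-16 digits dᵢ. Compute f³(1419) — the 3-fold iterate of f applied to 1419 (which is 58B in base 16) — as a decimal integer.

269

1419 = (5,8,11)_16 → 5² + 8² + 11² = 210
210 = (13,2)_16 → 13² + 2² = 173
173 = (10,13)_16 → 10² + 13² = 269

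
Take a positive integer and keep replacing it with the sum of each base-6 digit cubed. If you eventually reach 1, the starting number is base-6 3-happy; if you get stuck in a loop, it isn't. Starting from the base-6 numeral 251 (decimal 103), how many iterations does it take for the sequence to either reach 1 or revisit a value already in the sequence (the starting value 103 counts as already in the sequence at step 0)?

3

103 = (2,5,1)_6 → 2³ + 5³ + 1³ = 8 + 125 + 1 = 134
134 = (3,4,2)_6 → 3³ + 4³ + 2³ = 27 + 64 + 8 = 99
99 = (2,4,3)_6 → 2³ + 4³ + 3³ = 8 + 64 + 27 = 99  — 99 repeats.
That took 3 steps.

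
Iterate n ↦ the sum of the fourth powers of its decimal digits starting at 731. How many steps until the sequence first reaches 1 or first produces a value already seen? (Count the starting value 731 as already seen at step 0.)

731 → 2483
2483 → 4449
4449 → 7329
7329 → 9059
9059 → 13747
13747 → 5140
5140 → 882
882 → 8208
8208 → 8208  — 8208 repeats.
That took 9 steps.

9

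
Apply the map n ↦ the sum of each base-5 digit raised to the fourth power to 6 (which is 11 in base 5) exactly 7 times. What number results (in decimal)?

594

6 = (1,1)_5 → 1⁴ + 1⁴ = 1 + 1 = 2
2 = (2)_5 → 2⁴ = 16
16 = (3,1)_5 → 3⁴ + 1⁴ = 81 + 1 = 82
82 = (3,1,2)_5 → 3⁴ + 1⁴ + 2⁴ = 81 + 1 + 16 = 98
98 = (3,4,3)_5 → 3⁴ + 4⁴ + 3⁴ = 81 + 256 + 81 = 418
418 = (3,1,3,3)_5 → 3⁴ + 1⁴ + 3⁴ + 3⁴ = 81 + 1 + 81 + 81 = 244
244 = (1,4,3,4)_5 → 1⁴ + 4⁴ + 3⁴ + 4⁴ = 1 + 256 + 81 + 256 = 594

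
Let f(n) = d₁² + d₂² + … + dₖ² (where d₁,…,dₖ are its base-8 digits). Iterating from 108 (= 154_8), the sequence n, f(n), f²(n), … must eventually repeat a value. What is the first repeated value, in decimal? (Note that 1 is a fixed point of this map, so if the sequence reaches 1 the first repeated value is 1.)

108 = (1,5,4)_8 → 42
42 = (5,2)_8 → 29
29 = (3,5)_8 → 34
34 = (4,2)_8 → 20
20 = (2,4)_8 → 20  — 20 already appeared earlier.

20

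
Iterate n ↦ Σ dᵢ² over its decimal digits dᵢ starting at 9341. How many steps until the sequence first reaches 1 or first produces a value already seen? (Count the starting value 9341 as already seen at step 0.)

14

9341 → 107
107 → 50
50 → 25
25 → 29
29 → 85
85 → 89
89 → 145
145 → 42
42 → 20
20 → 4
4 → 16
16 → 37
37 → 58
58 → 89  — 89 repeats.
That took 14 steps.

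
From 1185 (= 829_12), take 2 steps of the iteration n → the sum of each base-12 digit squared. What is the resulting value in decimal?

26

1185 = (8,2,9)_12 → 8² + 2² + 9² = 64 + 4 + 81 = 149
149 = (1,0,5)_12 → 1² + 0² + 5² = 1 + 0 + 25 = 26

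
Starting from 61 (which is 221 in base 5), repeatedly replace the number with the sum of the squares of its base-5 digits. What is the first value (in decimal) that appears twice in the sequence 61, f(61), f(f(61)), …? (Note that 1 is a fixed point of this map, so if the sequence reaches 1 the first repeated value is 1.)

61 = (2,2,1)_5 → 9
9 = (1,4)_5 → 17
17 = (3,2)_5 → 13
13 = (2,3)_5 → 13  — 13 already appeared earlier.

13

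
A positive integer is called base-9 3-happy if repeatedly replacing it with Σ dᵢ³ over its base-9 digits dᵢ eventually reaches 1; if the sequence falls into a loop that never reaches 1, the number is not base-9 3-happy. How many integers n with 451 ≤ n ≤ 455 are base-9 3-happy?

2

451: 451 → 251 → 539 → 853 → 409 → 189 → 35 → 539  — not base-9 3-happy
452: 452 → 258 → 244 → 28 → 28  — not base-9 3-happy
453: 453 → 277 → 397 → 577 → 345 → 99 → 9 → 1  — base-9 3-happy
454: 454 → 314 → 882 → 514 → 244 → 28 → 28  — not base-9 3-happy
455: 455 → 375 → 405 → 125 → 577 → 345 → 99 → 9 → 1  — base-9 3-happy
base-9 3-happy: 453, 455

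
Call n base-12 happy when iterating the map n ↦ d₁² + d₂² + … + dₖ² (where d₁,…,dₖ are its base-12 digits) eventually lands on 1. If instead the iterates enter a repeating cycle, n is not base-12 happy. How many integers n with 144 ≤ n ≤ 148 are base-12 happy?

144: 144 → 1  — base-12 happy
145: 145 → 2 → 4 → 16 → 17 → 26 → 8 → 64 → 41 → 34 → 104 → 128 → 164 → 66 → 61 → 26  — not base-12 happy
146: 146 → 5 → 25 → 5  — not base-12 happy
147: 147 → 10 → 100 → 80 → 100  — not base-12 happy
148: 148 → 17 → 26 → 8 → 64 → 41 → 34 → 104 → 128 → 164 → 66 → 61 → 26  — not base-12 happy
base-12 happy: 144

1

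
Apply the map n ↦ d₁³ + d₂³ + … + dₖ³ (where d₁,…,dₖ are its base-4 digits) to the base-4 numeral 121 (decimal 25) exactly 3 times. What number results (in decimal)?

25 = (1,2,1)_4 → 10
10 = (2,2)_4 → 16
16 = (1,0,0)_4 → 1

1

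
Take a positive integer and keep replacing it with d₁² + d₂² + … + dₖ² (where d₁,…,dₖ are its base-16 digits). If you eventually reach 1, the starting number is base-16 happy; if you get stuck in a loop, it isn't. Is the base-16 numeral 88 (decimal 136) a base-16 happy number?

base-16 happy

136 = (8,8)_16 → 8² + 8² = 64 + 64 = 128
128 = (8,0)_16 → 8² + 0² = 64 + 0 = 64
64 = (4,0)_16 → 4² + 0² = 16 + 0 = 16
16 = (1,0)_16 → 1² + 0² = 1 + 0 = 1  — reached 1.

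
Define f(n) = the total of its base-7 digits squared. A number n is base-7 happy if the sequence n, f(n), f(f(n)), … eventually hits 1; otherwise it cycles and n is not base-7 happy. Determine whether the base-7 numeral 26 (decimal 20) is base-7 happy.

not base-7 happy

20 = (2,6)_7 → 40
40 = (5,5)_7 → 50
50 = (1,0,1)_7 → 2
2 = (2)_7 → 4
4 = (4)_7 → 16
16 = (2,2)_7 → 8
8 = (1,1)_7 → 2  — 2 already seen; the sequence cycles without reaching 1.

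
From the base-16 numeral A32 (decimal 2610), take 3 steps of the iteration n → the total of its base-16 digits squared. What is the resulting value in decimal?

13

2610 = (10,3,2)_16 → 10² + 3² + 2² = 113
113 = (7,1)_16 → 7² + 1² = 50
50 = (3,2)_16 → 3² + 2² = 13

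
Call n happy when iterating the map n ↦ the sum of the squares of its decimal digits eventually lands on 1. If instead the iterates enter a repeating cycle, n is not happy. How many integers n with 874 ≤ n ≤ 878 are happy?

1

874: 874 → 129 → 86 → 100 → 1  (reaches 1)
875: 875 → 138 → 74 → 65 → 61 → 37 → 58 → 89 → 145 → 42 → 20 → 4 → 16 → 37  (repeats 37)
876: 876 → 149 → 98 → 145 → 42 → 20 → 4 → 16 → 37 → 58 → 89 → 145  (repeats 145)
877: 877 → 162 → 41 → 17 → 50 → 25 → 29 → 85 → 89 → 145 → 42 → 20 → 4 → 16 → 37 → 58 → 89  (repeats 89)
878: 878 → 177 → 99 → 162 → 41 → 17 → 50 → 25 → 29 → 85 → 89 → 145 → 42 → 20 → 4 → 16 → 37 → 58 → 89  (repeats 89)
happy: 874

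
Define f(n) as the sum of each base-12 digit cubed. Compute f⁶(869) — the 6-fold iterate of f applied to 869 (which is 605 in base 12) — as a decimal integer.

1520

869 = (6,0,5)_12 → 341
341 = (2,4,5)_12 → 197
197 = (1,4,5)_12 → 190
190 = (1,3,10)_12 → 1028
1028 = (7,1,8)_12 → 856
856 = (5,11,4)_12 → 1520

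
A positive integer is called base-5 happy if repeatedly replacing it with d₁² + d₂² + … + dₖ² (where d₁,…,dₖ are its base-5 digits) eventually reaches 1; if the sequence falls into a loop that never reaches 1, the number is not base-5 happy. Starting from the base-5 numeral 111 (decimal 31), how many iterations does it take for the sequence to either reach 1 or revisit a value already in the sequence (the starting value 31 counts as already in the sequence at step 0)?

31 = (1,1,1)_5 → 1² + 1² + 1² = 3
3 = (3)_5 → 3² = 9
9 = (1,4)_5 → 1² + 4² = 17
17 = (3,2)_5 → 3² + 2² = 13
13 = (2,3)_5 → 2² + 3² = 13  — 13 repeats.
That took 5 steps.

5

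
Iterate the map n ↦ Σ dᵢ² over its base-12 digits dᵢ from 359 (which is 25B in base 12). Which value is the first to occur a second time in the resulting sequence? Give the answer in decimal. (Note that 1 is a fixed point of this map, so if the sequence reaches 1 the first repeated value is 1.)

100

359 = (2,5,11)_12 → 2² + 5² + 11² = 4 + 25 + 121 = 150
150 = (1,0,6)_12 → 1² + 0² + 6² = 1 + 0 + 36 = 37
37 = (3,1)_12 → 3² + 1² = 9 + 1 = 10
10 = (10)_12 → 10² = 100
100 = (8,4)_12 → 8² + 4² = 64 + 16 = 80
80 = (6,8)_12 → 6² + 8² = 36 + 64 = 100  — 100 already appeared earlier.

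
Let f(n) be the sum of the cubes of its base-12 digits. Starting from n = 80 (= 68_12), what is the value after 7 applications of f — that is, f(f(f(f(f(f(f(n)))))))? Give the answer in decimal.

80 = (6,8)_12 → 728
728 = (5,0,8)_12 → 637
637 = (4,5,1)_12 → 190
190 = (1,3,10)_12 → 1028
1028 = (7,1,8)_12 → 856
856 = (5,11,4)_12 → 1520
1520 = (10,6,8)_12 → 1728

1728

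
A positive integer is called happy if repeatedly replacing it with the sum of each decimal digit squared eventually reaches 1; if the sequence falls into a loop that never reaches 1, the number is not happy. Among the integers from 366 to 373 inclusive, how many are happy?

366: 366 → 81 → 65 → 61 → 37 → 58 → 89 → 145 → 42 → 20 → 4 → 16 → 37  — not happy
367: 367 → 94 → 97 → 130 → 10 → 1  — happy
368: 368 → 109 → 82 → 68 → 100 → 1  — happy
369: 369 → 126 → 41 → 17 → 50 → 25 → 29 → 85 → 89 → 145 → 42 → 20 → 4 → 16 → 37 → 58 → 89  — not happy
370: 370 → 58 → 89 → 145 → 42 → 20 → 4 → 16 → 37 → 58  — not happy
371: 371 → 59 → 106 → 37 → 58 → 89 → 145 → 42 → 20 → 4 → 16 → 37  — not happy
372: 372 → 62 → 40 → 16 → 37 → 58 → 89 → 145 → 42 → 20 → 4 → 16  — not happy
373: 373 → 67 → 85 → 89 → 145 → 42 → 20 → 4 → 16 → 37 → 58 → 89  — not happy
happy: 367, 368

2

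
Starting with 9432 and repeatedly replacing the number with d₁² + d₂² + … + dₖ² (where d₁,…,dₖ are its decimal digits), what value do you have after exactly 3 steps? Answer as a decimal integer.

9432 → 110
110 → 2
2 → 4

4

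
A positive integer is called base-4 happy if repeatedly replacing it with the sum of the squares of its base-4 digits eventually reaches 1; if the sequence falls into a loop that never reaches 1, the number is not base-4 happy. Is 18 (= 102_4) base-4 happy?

base-4 happy

18 = (1,0,2)_4 → 1² + 0² + 2² = 1 + 0 + 4 = 5
5 = (1,1)_4 → 1² + 1² = 1 + 1 = 2
2 = (2)_4 → 2² = 4
4 = (1,0)_4 → 1² + 0² = 1 + 0 = 1  — reached 1.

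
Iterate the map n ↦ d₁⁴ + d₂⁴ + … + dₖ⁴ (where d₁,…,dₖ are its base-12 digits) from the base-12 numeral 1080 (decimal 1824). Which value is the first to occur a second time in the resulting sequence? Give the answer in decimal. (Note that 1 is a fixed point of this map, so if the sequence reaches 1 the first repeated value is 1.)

1824 = (1,0,8,0)_12 → 1⁴ + 0⁴ + 8⁴ + 0⁴ = 1 + 0 + 4096 + 0 = 4097
4097 = (2,4,5,5)_12 → 2⁴ + 4⁴ + 5⁴ + 5⁴ = 16 + 256 + 625 + 625 = 1522
1522 = (10,6,10)_12 → 10⁴ + 6⁴ + 10⁴ = 10000 + 1296 + 10000 = 21296
21296 = (1,0,3,10,8)_12 → 1⁴ + 0⁴ + 3⁴ + 10⁴ + 8⁴ = 1 + 0 + 81 + 10000 + 4096 = 14178
14178 = (8,2,5,6)_12 → 8⁴ + 2⁴ + 5⁴ + 6⁴ = 4096 + 16 + 625 + 1296 = 6033
6033 = (3,5,10,9)_12 → 3⁴ + 5⁴ + 10⁴ + 9⁴ = 81 + 625 + 10000 + 6561 = 17267
17267 = (9,11,10,11)_12 → 9⁴ + 11⁴ + 10⁴ + 11⁴ = 6561 + 14641 + 10000 + 14641 = 45843
45843 = (2,2,6,4,3)_12 → 2⁴ + 2⁴ + 6⁴ + 4⁴ + 3⁴ = 16 + 16 + 1296 + 256 + 81 = 1665
1665 = (11,6,9)_12 → 11⁴ + 6⁴ + 9⁴ = 14641 + 1296 + 6561 = 22498
22498 = (1,1,0,2,10)_12 → 1⁴ + 1⁴ + 0⁴ + 2⁴ + 10⁴ = 1 + 1 + 0 + 16 + 10000 = 10018
10018 = (5,9,6,10)_12 → 5⁴ + 9⁴ + 6⁴ + 10⁴ = 625 + 6561 + 1296 + 10000 = 18482
18482 = (10,8,4,2)_12 → 10⁴ + 8⁴ + 4⁴ + 2⁴ = 10000 + 4096 + 256 + 16 = 14368
14368 = (8,3,9,4)_12 → 8⁴ + 3⁴ + 9⁴ + 4⁴ = 4096 + 81 + 6561 + 256 = 10994
10994 = (6,4,4,2)_12 → 6⁴ + 4⁴ + 4⁴ + 2⁴ = 1296 + 256 + 256 + 16 = 1824  — 1824 already appeared earlier.

1824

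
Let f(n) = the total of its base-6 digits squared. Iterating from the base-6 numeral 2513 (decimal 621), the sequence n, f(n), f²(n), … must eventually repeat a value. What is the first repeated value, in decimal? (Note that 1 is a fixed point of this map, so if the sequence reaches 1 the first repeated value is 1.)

17

621 = (2,5,1,3)_6 → 2² + 5² + 1² + 3² = 4 + 25 + 1 + 9 = 39
39 = (1,0,3)_6 → 1² + 0² + 3² = 1 + 0 + 9 = 10
10 = (1,4)_6 → 1² + 4² = 1 + 16 = 17
17 = (2,5)_6 → 2² + 5² = 4 + 25 = 29
29 = (4,5)_6 → 4² + 5² = 16 + 25 = 41
41 = (1,0,5)_6 → 1² + 0² + 5² = 1 + 0 + 25 = 26
26 = (4,2)_6 → 4² + 2² = 16 + 4 = 20
20 = (3,2)_6 → 3² + 2² = 9 + 4 = 13
13 = (2,1)_6 → 2² + 1² = 4 + 1 = 5
5 = (5)_6 → 5² = 25
25 = (4,1)_6 → 4² + 1² = 16 + 1 = 17  — 17 already appeared earlier.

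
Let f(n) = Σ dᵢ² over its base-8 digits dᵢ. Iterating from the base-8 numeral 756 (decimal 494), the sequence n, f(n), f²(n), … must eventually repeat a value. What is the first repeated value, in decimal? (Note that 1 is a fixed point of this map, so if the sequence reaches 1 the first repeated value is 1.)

25

494 = (7,5,6)_8 → 7² + 5² + 6² = 49 + 25 + 36 = 110
110 = (1,5,6)_8 → 1² + 5² + 6² = 1 + 25 + 36 = 62
62 = (7,6)_8 → 7² + 6² = 49 + 36 = 85
85 = (1,2,5)_8 → 1² + 2² + 5² = 1 + 4 + 25 = 30
30 = (3,6)_8 → 3² + 6² = 9 + 36 = 45
45 = (5,5)_8 → 5² + 5² = 25 + 25 = 50
50 = (6,2)_8 → 6² + 2² = 36 + 4 = 40
40 = (5,0)_8 → 5² + 0² = 25 + 0 = 25
25 = (3,1)_8 → 3² + 1² = 9 + 1 = 10
10 = (1,2)_8 → 1² + 2² = 1 + 4 = 5
5 = (5)_8 → 5² = 25  — 25 already appeared earlier.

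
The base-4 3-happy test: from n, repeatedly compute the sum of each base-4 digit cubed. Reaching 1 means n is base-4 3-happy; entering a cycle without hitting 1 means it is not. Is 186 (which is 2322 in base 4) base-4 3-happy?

186 = (2,3,2,2)_4 → 2³ + 3³ + 2³ + 2³ = 8 + 27 + 8 + 8 = 51
51 = (3,0,3)_4 → 3³ + 0³ + 3³ = 27 + 0 + 27 = 54
54 = (3,1,2)_4 → 3³ + 1³ + 2³ = 27 + 1 + 8 = 36
36 = (2,1,0)_4 → 2³ + 1³ + 0³ = 8 + 1 + 0 = 9
9 = (2,1)_4 → 2³ + 1³ = 8 + 1 = 9  — 9 already seen; the sequence cycles without reaching 1.

not base-4 3-happy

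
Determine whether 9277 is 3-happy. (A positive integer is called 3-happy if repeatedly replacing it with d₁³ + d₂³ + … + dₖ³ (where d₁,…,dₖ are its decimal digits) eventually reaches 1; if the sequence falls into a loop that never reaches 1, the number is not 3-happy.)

9277 → 9³ + 2³ + 7³ + 7³ = 1423
1423 → 1³ + 4³ + 2³ + 3³ = 100
100 → 1³ + 0³ + 0³ = 1  — reached 1.

3-happy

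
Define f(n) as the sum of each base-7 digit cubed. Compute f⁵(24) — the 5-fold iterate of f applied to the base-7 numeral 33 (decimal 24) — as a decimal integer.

126

24 = (3,3)_7 → 54
54 = (1,0,5)_7 → 126
126 = (2,4,0)_7 → 72
72 = (1,3,2)_7 → 36
36 = (5,1)_7 → 126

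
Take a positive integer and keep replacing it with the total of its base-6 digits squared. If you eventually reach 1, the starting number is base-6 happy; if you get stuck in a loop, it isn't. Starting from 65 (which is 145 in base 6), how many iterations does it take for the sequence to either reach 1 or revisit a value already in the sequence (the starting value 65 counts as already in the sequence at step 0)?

13

65 = (1,4,5)_6 → 1² + 4² + 5² = 42
42 = (1,1,0)_6 → 1² + 1² + 0² = 2
2 = (2)_6 → 2² = 4
4 = (4)_6 → 4² = 16
16 = (2,4)_6 → 2² + 4² = 20
20 = (3,2)_6 → 3² + 2² = 13
13 = (2,1)_6 → 2² + 1² = 5
5 = (5)_6 → 5² = 25
25 = (4,1)_6 → 4² + 1² = 17
17 = (2,5)_6 → 2² + 5² = 29
29 = (4,5)_6 → 4² + 5² = 41
41 = (1,0,5)_6 → 1² + 0² + 5² = 26
26 = (4,2)_6 → 4² + 2² = 20  — 20 repeats.
That took 13 steps.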